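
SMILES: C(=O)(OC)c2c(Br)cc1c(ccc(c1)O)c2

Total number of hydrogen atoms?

9

Hydrogens are implicit in SMILES; fill each atom to its normal valence:
  5 × C (aromatic): 1 H each → 5
  5 × C (aromatic): no H
  2 × O: no H
  1 × Br: no H
  1 × C: 3 H
  1 × C: no H
  1 × O: 1 H
  Total hydrogens = 9.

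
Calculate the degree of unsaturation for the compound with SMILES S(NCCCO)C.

0

Molecular formula from the SMILES: C4H11NOS.
DoU = (2C + 2 + N − H − X)/2 = (2·4 + 2 + 1 − 11 − 0)/2 = 0/2 = 0.
(Structurally: 0 ring(s) + 0 π bond(s) = 0.)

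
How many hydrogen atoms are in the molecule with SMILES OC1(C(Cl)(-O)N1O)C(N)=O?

Hydrogens are implicit in SMILES; fill each atom to its normal valence:
  3 × C: no H
  3 × O: 1 H each → 3
  1 × Cl: no H
  1 × N: 2 H
  1 × N: no H
  1 × O: no H
  Total hydrogens = 5.

5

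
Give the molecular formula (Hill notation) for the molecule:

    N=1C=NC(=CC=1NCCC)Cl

Heavy atoms from the SMILES: 7 C, 1 Cl, 3 N.
Implicit hydrogens by atom environment:
  2 × C: 2 H each → 4
  2 × C (aromatic): 1 H each → 2
  2 × C (aromatic): no H
  2 × N (aromatic): no H
  1 × C: 3 H
  1 × Cl: no H
  1 × N: 1 H
  Total hydrogens = 10.
Molecular formula: C7H10ClN3

C7H10ClN3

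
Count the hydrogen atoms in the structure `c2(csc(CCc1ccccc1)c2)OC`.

14

Hydrogens are implicit in SMILES; fill each atom to its normal valence:
  7 × C (aromatic): 1 H each → 7
  3 × C (aromatic): no H
  2 × C: 2 H each → 4
  1 × C: 3 H
  1 × O: no H
  1 × S (aromatic): no H
  Total hydrogens = 14.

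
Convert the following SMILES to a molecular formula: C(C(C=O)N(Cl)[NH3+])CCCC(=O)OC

C8H16ClN2O3+

Heavy atoms from the SMILES: 8 C, 1 Cl, 2 N, 3 O.
Implicit hydrogens by atom environment:
  4 × C: 2 H each → 8
  3 × O: no H
  2 × C: 1 H each → 2
  1 × C: 3 H
  1 × C: no H
  1 × Cl: no H
  1 × N (charge +1): 3 H
  1 × N: no H
  Total hydrogens = 16.
Net charge +1.
Molecular formula: C8H16ClN2O3+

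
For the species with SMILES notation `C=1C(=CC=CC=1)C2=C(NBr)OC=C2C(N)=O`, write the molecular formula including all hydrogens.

Heavy atoms from the SMILES: 1 Br, 11 C, 2 N, 2 O.
Implicit hydrogens by atom environment:
  6 × C (aromatic): 1 H each → 6
  4 × C (aromatic): no H
  1 × Br: no H
  1 × C: no H
  1 × N: 2 H
  1 × N: 1 H
  1 × O (aromatic): no H
  1 × O: no H
  Total hydrogens = 9.
Molecular formula: C11H9BrN2O2

C11H9BrN2O2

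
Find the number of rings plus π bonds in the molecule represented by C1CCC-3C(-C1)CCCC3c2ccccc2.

6

Molecular formula from the SMILES: C16H22.
DoU = (2C + 2 + N − H − X)/2 = (2·16 + 2 + 0 − 22 − 0)/2 = 12/2 = 6.
(Structurally: 3 ring(s) + 3 π bond(s) = 6.)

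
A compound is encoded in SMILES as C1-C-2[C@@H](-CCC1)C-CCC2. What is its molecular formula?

C10H18

Heavy atoms from the SMILES: 10 C.
Implicit hydrogens by atom environment:
  8 × C: 2 H each → 16
  2 × C: 1 H each → 2
  Total hydrogens = 18.
Molecular formula: C10H18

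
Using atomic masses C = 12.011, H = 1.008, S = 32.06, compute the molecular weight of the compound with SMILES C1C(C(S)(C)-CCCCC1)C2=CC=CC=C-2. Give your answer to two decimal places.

Molecular formula: C15H22S.
M = 15×12.011 + 22×1.008 + 1×32.06 = 234.40 g/mol.

234.40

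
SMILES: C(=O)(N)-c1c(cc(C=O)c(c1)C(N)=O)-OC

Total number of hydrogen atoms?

10

Hydrogens are implicit in SMILES; fill each atom to its normal valence:
  4 × C (aromatic): no H
  4 × O: no H
  2 × C (aromatic): 1 H each → 2
  2 × C: no H
  2 × N: 2 H each → 4
  1 × C: 3 H
  1 × C: 1 H
  Total hydrogens = 10.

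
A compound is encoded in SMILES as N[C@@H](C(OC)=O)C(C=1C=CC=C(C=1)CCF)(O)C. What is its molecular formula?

C13H18FNO3

Heavy atoms from the SMILES: 13 C, 1 F, 1 N, 3 O.
Implicit hydrogens by atom environment:
  4 × C (aromatic): 1 H each → 4
  2 × C: 3 H each → 6
  2 × C: 2 H each → 4
  2 × C: no H
  2 × C (aromatic): no H
  2 × O: no H
  1 × C: 1 H
  1 × F: no H
  1 × N: 2 H
  1 × O: 1 H
  Total hydrogens = 18.
Molecular formula: C13H18FNO3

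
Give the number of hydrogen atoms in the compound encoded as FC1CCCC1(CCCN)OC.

Hydrogens are implicit in SMILES; fill each atom to its normal valence:
  6 × C: 2 H each → 12
  1 × C: 3 H
  1 × C: 1 H
  1 × C: no H
  1 × F: no H
  1 × N: 2 H
  1 × O: no H
  Total hydrogens = 18.

18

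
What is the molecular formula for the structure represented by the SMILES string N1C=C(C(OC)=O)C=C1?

Heavy atoms from the SMILES: 6 C, 1 N, 2 O.
Implicit hydrogens by atom environment:
  3 × C (aromatic): 1 H each → 3
  2 × O: no H
  1 × C: 3 H
  1 × C (aromatic): no H
  1 × C: no H
  1 × N (aromatic): 1 H
  Total hydrogens = 7.
Molecular formula: C6H7NO2

C6H7NO2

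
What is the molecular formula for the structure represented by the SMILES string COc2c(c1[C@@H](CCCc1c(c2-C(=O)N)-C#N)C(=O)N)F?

C14H14FN3O3

Heavy atoms from the SMILES: 14 C, 1 F, 3 N, 3 O.
Implicit hydrogens by atom environment:
  6 × C (aromatic): no H
  3 × C: 2 H each → 6
  3 × C: no H
  3 × O: no H
  2 × N: 2 H each → 4
  1 × C: 3 H
  1 × C: 1 H
  1 × F: no H
  1 × N: no H
  Total hydrogens = 14.
Molecular formula: C14H14FN3O3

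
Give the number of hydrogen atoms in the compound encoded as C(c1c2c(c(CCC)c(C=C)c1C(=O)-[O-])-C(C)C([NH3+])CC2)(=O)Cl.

Hydrogens are implicit in SMILES; fill each atom to its normal valence:
  6 × C (aromatic): no H
  5 × C: 2 H each → 10
  3 × C: 1 H each → 3
  2 × C: 3 H each → 6
  2 × C: no H
  2 × O: no H
  1 × Cl: no H
  1 × N (charge +1): 3 H
  1 × O (charge -1): no H
  Total hydrogens = 22.

22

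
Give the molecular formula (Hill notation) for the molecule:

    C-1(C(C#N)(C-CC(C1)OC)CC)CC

C12H21NO

Heavy atoms from the SMILES: 12 C, 1 N, 1 O.
Implicit hydrogens by atom environment:
  5 × C: 2 H each → 10
  3 × C: 3 H each → 9
  2 × C: 1 H each → 2
  2 × C: no H
  1 × N: no H
  1 × O: no H
  Total hydrogens = 21.
Molecular formula: C12H21NO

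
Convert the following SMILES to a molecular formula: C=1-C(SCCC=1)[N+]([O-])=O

Heavy atoms from the SMILES: 5 C, 1 N, 2 O, 1 S.
Implicit hydrogens by atom environment:
  3 × C: 1 H each → 3
  2 × C: 2 H each → 4
  1 × N (charge +1): no H
  1 × O: no H
  1 × O (charge -1): no H
  1 × S: no H
  Total hydrogens = 7.
Molecular formula: C5H7NO2S

C5H7NO2S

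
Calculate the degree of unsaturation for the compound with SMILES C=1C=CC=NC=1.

Molecular formula from the SMILES: C5H5N.
DoU = (2C + 2 + N − H − X)/2 = (2·5 + 2 + 1 − 5 − 0)/2 = 8/2 = 4.
(Structurally: 1 ring(s) + 3 π bond(s) = 4.)

4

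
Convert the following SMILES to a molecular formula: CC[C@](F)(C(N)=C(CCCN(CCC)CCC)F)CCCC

Heavy atoms from the SMILES: 18 C, 2 F, 2 N.
Implicit hydrogens by atom environment:
  11 × C: 2 H each → 22
  4 × C: 3 H each → 12
  3 × C: no H
  2 × F: no H
  1 × N: 2 H
  1 × N: no H
  Total hydrogens = 36.
Molecular formula: C18H36F2N2

C18H36F2N2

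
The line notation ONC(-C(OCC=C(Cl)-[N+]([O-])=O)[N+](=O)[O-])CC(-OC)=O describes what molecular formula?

C8H12ClN3O8

Heavy atoms from the SMILES: 8 C, 1 Cl, 3 N, 8 O.
Implicit hydrogens by atom environment:
  5 × O: no H
  3 × C: 1 H each → 3
  2 × C: 2 H each → 4
  2 × C: no H
  2 × N (charge +1): no H
  2 × O (charge -1): no H
  1 × C: 3 H
  1 × Cl: no H
  1 × N: 1 H
  1 × O: 1 H
  Total hydrogens = 12.
Molecular formula: C8H12ClN3O8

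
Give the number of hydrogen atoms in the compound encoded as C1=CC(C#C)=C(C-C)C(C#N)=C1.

Hydrogens are implicit in SMILES; fill each atom to its normal valence:
  3 × C (aromatic): 1 H each → 3
  3 × C (aromatic): no H
  2 × C: no H
  1 × C: 3 H
  1 × C: 2 H
  1 × C: 1 H
  1 × N: no H
  Total hydrogens = 9.

9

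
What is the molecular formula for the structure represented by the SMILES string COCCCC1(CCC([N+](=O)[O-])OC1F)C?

C10H18FNO4

Heavy atoms from the SMILES: 10 C, 1 F, 1 N, 4 O.
Implicit hydrogens by atom environment:
  5 × C: 2 H each → 10
  3 × O: no H
  2 × C: 3 H each → 6
  2 × C: 1 H each → 2
  1 × C: no H
  1 × F: no H
  1 × N (charge +1): no H
  1 × O (charge -1): no H
  Total hydrogens = 18.
Molecular formula: C10H18FNO4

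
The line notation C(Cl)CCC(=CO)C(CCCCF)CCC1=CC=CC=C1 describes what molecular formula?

Heavy atoms from the SMILES: 18 C, 1 Cl, 1 F, 1 O.
Implicit hydrogens by atom environment:
  9 × C: 2 H each → 18
  5 × C (aromatic): 1 H each → 5
  2 × C: 1 H each → 2
  1 × C: no H
  1 × C (aromatic): no H
  1 × Cl: no H
  1 × F: no H
  1 × O: 1 H
  Total hydrogens = 26.
Molecular formula: C18H26ClFO

C18H26ClFO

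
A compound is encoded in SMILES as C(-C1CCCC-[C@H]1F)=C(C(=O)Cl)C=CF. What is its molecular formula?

C11H13ClF2O

Heavy atoms from the SMILES: 11 C, 1 Cl, 2 F, 1 O.
Implicit hydrogens by atom environment:
  5 × C: 1 H each → 5
  4 × C: 2 H each → 8
  2 × C: no H
  2 × F: no H
  1 × Cl: no H
  1 × O: no H
  Total hydrogens = 13.
Molecular formula: C11H13ClF2O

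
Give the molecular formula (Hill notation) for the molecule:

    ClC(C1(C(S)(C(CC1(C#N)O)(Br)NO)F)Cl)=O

Heavy atoms from the SMILES: 1 Br, 7 C, 2 Cl, 1 F, 2 N, 3 O, 1 S.
Implicit hydrogens by atom environment:
  6 × C: no H
  2 × Cl: no H
  2 × O: 1 H each → 2
  1 × Br: no H
  1 × C: 2 H
  1 × F: no H
  1 × N: 1 H
  1 × N: no H
  1 × O: no H
  1 × S: 1 H
  Total hydrogens = 6.
Molecular formula: C7H6BrCl2FN2O3S

C7H6BrCl2FN2O3S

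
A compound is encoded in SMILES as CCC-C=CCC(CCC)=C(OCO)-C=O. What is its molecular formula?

C13H22O3

Heavy atoms from the SMILES: 13 C, 3 O.
Implicit hydrogens by atom environment:
  6 × C: 2 H each → 12
  3 × C: 1 H each → 3
  2 × C: 3 H each → 6
  2 × C: no H
  2 × O: no H
  1 × O: 1 H
  Total hydrogens = 22.
Molecular formula: C13H22O3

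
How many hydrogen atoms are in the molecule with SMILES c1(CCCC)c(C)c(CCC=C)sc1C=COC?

24

Hydrogens are implicit in SMILES; fill each atom to its normal valence:
  6 × C: 2 H each → 12
  4 × C (aromatic): no H
  3 × C: 3 H each → 9
  3 × C: 1 H each → 3
  1 × O: no H
  1 × S (aromatic): no H
  Total hydrogens = 24.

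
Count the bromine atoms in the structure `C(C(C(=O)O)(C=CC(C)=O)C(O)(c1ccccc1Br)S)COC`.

The symbol for bromine appears 1 time in the SMILES.

1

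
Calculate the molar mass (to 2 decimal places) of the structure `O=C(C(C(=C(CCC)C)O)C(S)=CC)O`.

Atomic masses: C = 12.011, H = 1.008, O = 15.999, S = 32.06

Molecular formula: C11H18O3S.
M = 11×12.011 + 18×1.008 + 3×15.999 + 1×32.06 = 230.32 g/mol.

230.32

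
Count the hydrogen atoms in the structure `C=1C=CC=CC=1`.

Hydrogens are implicit in SMILES; fill each atom to its normal valence:
  6 × C (aromatic): 1 H each → 6
  Total hydrogens = 6.

6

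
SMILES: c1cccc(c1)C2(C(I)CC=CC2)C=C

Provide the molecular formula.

C14H15I

Heavy atoms from the SMILES: 14 C, 1 I.
Implicit hydrogens by atom environment:
  5 × C (aromatic): 1 H each → 5
  4 × C: 1 H each → 4
  3 × C: 2 H each → 6
  1 × C: no H
  1 × C (aromatic): no H
  1 × I: no H
  Total hydrogens = 15.
Molecular formula: C14H15I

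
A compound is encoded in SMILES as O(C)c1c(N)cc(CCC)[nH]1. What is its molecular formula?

Heavy atoms from the SMILES: 8 C, 2 N, 1 O.
Implicit hydrogens by atom environment:
  3 × C (aromatic): no H
  2 × C: 3 H each → 6
  2 × C: 2 H each → 4
  1 × C (aromatic): 1 H
  1 × N: 2 H
  1 × N (aromatic): 1 H
  1 × O: no H
  Total hydrogens = 14.
Molecular formula: C8H14N2O

C8H14N2O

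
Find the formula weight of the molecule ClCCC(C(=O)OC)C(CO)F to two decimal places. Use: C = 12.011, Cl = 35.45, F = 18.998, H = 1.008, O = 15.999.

198.62

Molecular formula: C7H12ClFO3.
M = 7×12.011 + 1×35.45 + 1×18.998 + 12×1.008 + 3×15.999 = 198.62 g/mol.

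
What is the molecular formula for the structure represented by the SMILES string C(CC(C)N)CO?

C5H13NO

Heavy atoms from the SMILES: 5 C, 1 N, 1 O.
Implicit hydrogens by atom environment:
  3 × C: 2 H each → 6
  1 × C: 3 H
  1 × C: 1 H
  1 × N: 2 H
  1 × O: 1 H
  Total hydrogens = 13.
Molecular formula: C5H13NO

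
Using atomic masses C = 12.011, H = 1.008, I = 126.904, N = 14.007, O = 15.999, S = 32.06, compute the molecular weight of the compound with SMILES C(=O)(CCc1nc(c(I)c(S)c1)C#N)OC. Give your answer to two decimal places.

348.16

Molecular formula: C10H9IN2O2S.
M = 10×12.011 + 9×1.008 + 1×126.904 + 2×14.007 + 2×15.999 + 1×32.06 = 348.16 g/mol.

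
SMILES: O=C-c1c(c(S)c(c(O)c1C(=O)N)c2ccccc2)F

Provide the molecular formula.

C14H10FNO3S

Heavy atoms from the SMILES: 14 C, 1 F, 1 N, 3 O, 1 S.
Implicit hydrogens by atom environment:
  7 × C (aromatic): no H
  5 × C (aromatic): 1 H each → 5
  2 × O: no H
  1 × C: 1 H
  1 × C: no H
  1 × F: no H
  1 × N: 2 H
  1 × O: 1 H
  1 × S: 1 H
  Total hydrogens = 10.
Molecular formula: C14H10FNO3S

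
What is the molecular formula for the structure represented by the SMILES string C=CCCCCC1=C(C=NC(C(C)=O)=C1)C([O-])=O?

C14H16NO3-

Heavy atoms from the SMILES: 14 C, 1 N, 3 O.
Implicit hydrogens by atom environment:
  5 × C: 2 H each → 10
  3 × C (aromatic): no H
  2 × C (aromatic): 1 H each → 2
  2 × C: no H
  2 × O: no H
  1 × C: 3 H
  1 × C: 1 H
  1 × N (aromatic): no H
  1 × O (charge -1): no H
  Total hydrogens = 16.
Net charge -1.
Molecular formula: C14H16NO3-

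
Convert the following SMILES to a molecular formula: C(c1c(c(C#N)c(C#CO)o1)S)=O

C8H3NO3S

Heavy atoms from the SMILES: 8 C, 1 N, 3 O, 1 S.
Implicit hydrogens by atom environment:
  4 × C (aromatic): no H
  3 × C: no H
  1 × C: 1 H
  1 × N: no H
  1 × O: 1 H
  1 × O (aromatic): no H
  1 × O: no H
  1 × S: 1 H
  Total hydrogens = 3.
Molecular formula: C8H3NO3S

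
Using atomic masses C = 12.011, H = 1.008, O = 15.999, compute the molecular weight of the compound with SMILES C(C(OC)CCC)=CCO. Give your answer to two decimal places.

144.21

Molecular formula: C8H16O2.
M = 8×12.011 + 16×1.008 + 2×15.999 = 144.21 g/mol.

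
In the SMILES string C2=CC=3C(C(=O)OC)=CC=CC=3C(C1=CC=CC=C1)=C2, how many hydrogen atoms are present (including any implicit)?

Hydrogens are implicit in SMILES; fill each atom to its normal valence:
  11 × C (aromatic): 1 H each → 11
  5 × C (aromatic): no H
  2 × O: no H
  1 × C: 3 H
  1 × C: no H
  Total hydrogens = 14.

14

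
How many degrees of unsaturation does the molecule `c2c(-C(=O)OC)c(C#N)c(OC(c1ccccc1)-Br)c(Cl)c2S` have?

11

Molecular formula from the SMILES: C16H11BrClNO3S.
DoU = (2C + 2 + N − H − X)/2 = (2·16 + 2 + 1 − 11 − 2)/2 = 22/2 = 11.
(Structurally: 2 ring(s) + 9 π bond(s) = 11.)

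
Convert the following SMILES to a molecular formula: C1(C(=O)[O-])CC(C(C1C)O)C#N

C8H10NO3-

Heavy atoms from the SMILES: 8 C, 1 N, 3 O.
Implicit hydrogens by atom environment:
  4 × C: 1 H each → 4
  2 × C: no H
  1 × C: 3 H
  1 × C: 2 H
  1 × N: no H
  1 × O: 1 H
  1 × O: no H
  1 × O (charge -1): no H
  Total hydrogens = 10.
Net charge -1.
Molecular formula: C8H10NO3-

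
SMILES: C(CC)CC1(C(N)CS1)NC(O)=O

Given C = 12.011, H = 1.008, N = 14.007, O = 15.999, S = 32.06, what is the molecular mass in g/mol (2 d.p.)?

204.29

Molecular formula: C8H16N2O2S.
M = 8×12.011 + 16×1.008 + 2×14.007 + 2×15.999 + 1×32.06 = 204.29 g/mol.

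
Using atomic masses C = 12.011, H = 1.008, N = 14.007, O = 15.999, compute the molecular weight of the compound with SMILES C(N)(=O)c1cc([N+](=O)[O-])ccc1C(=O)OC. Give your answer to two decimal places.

224.17

Molecular formula: C9H8N2O5.
M = 9×12.011 + 8×1.008 + 2×14.007 + 5×15.999 = 224.17 g/mol.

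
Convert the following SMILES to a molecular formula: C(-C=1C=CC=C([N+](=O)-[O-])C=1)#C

C8H5NO2

Heavy atoms from the SMILES: 8 C, 1 N, 2 O.
Implicit hydrogens by atom environment:
  4 × C (aromatic): 1 H each → 4
  2 × C (aromatic): no H
  1 × C: 1 H
  1 × C: no H
  1 × N (charge +1): no H
  1 × O: no H
  1 × O (charge -1): no H
  Total hydrogens = 5.
Molecular formula: C8H5NO2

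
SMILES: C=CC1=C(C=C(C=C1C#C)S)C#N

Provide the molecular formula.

Heavy atoms from the SMILES: 11 C, 1 N, 1 S.
Implicit hydrogens by atom environment:
  4 × C (aromatic): no H
  2 × C (aromatic): 1 H each → 2
  2 × C: 1 H each → 2
  2 × C: no H
  1 × C: 2 H
  1 × N: no H
  1 × S: 1 H
  Total hydrogens = 7.
Molecular formula: C11H7NS

C11H7NS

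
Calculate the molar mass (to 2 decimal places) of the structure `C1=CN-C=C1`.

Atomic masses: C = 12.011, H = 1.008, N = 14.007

67.09

Molecular formula: C4H5N.
M = 4×12.011 + 5×1.008 + 1×14.007 = 67.09 g/mol.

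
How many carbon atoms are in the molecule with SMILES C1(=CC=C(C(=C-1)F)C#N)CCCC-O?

The symbol for carbon appears 11 times in the SMILES.

11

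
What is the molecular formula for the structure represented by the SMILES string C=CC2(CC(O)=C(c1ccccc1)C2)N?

C13H15NO

Heavy atoms from the SMILES: 13 C, 1 N, 1 O.
Implicit hydrogens by atom environment:
  5 × C (aromatic): 1 H each → 5
  3 × C: 2 H each → 6
  3 × C: no H
  1 × C: 1 H
  1 × C (aromatic): no H
  1 × N: 2 H
  1 × O: 1 H
  Total hydrogens = 15.
Molecular formula: C13H15NO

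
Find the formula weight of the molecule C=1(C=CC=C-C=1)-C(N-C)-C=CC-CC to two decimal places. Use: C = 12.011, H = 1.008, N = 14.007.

Molecular formula: C13H19N.
M = 13×12.011 + 19×1.008 + 1×14.007 = 189.30 g/mol.

189.30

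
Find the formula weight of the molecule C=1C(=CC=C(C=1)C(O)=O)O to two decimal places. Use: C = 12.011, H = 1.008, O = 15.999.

Molecular formula: C7H6O3.
M = 7×12.011 + 6×1.008 + 3×15.999 = 138.12 g/mol.

138.12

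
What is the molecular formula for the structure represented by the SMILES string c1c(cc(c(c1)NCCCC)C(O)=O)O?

C11H15NO3

Heavy atoms from the SMILES: 11 C, 1 N, 3 O.
Implicit hydrogens by atom environment:
  3 × C: 2 H each → 6
  3 × C (aromatic): 1 H each → 3
  3 × C (aromatic): no H
  2 × O: 1 H each → 2
  1 × C: 3 H
  1 × C: no H
  1 × N: 1 H
  1 × O: no H
  Total hydrogens = 15.
Molecular formula: C11H15NO3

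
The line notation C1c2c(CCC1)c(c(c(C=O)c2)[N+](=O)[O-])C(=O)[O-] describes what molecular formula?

Heavy atoms from the SMILES: 12 C, 1 N, 5 O.
Implicit hydrogens by atom environment:
  5 × C (aromatic): no H
  4 × C: 2 H each → 8
  3 × O: no H
  2 × O (charge -1): no H
  1 × C (aromatic): 1 H
  1 × C: 1 H
  1 × C: no H
  1 × N (charge +1): no H
  Total hydrogens = 10.
Net charge -1.
Molecular formula: C12H10NO5-

C12H10NO5-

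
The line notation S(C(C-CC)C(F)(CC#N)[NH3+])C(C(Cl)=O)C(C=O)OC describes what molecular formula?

Heavy atoms from the SMILES: 12 C, 1 Cl, 1 F, 2 N, 3 O, 1 S.
Implicit hydrogens by atom environment:
  4 × C: 1 H each → 4
  3 × C: 2 H each → 6
  3 × C: no H
  3 × O: no H
  2 × C: 3 H each → 6
  1 × Cl: no H
  1 × F: no H
  1 × N (charge +1): 3 H
  1 × N: no H
  1 × S: no H
  Total hydrogens = 19.
Net charge +1.
Molecular formula: C12H19ClFN2O3S+

C12H19ClFN2O3S+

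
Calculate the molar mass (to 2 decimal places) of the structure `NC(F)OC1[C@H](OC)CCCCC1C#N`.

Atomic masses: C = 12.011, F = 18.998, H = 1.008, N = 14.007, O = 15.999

Molecular formula: C10H17FN2O2.
M = 10×12.011 + 1×18.998 + 17×1.008 + 2×14.007 + 2×15.999 = 216.26 g/mol.

216.26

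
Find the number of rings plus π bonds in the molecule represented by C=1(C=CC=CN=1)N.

Molecular formula from the SMILES: C5H6N2.
DoU = (2C + 2 + N − H − X)/2 = (2·5 + 2 + 2 − 6 − 0)/2 = 8/2 = 4.
(Structurally: 1 ring(s) + 3 π bond(s) = 4.)

4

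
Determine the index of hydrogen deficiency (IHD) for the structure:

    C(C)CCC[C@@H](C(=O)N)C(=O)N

2

Molecular formula from the SMILES: C8H16N2O2.
DoU = (2C + 2 + N − H − X)/2 = (2·8 + 2 + 2 − 16 − 0)/2 = 4/2 = 2.
(Structurally: 0 ring(s) + 2 π bond(s) = 2.)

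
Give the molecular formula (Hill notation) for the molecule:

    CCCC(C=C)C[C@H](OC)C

C10H20O

Heavy atoms from the SMILES: 10 C, 1 O.
Implicit hydrogens by atom environment:
  4 × C: 2 H each → 8
  3 × C: 3 H each → 9
  3 × C: 1 H each → 3
  1 × O: no H
  Total hydrogens = 20.
Molecular formula: C10H20O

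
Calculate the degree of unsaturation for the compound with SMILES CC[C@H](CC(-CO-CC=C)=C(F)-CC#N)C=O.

Molecular formula from the SMILES: C13H18FNO2.
DoU = (2C + 2 + N − H − X)/2 = (2·13 + 2 + 1 − 18 − 1)/2 = 10/2 = 5.
(Structurally: 0 ring(s) + 5 π bond(s) = 5.)

5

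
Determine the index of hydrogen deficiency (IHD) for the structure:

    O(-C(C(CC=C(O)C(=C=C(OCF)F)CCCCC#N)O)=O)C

Molecular formula from the SMILES: C15H19F2NO5.
DoU = (2C + 2 + N − H − X)/2 = (2·15 + 2 + 1 − 19 − 2)/2 = 12/2 = 6.
(Structurally: 0 ring(s) + 6 π bond(s) = 6.)

6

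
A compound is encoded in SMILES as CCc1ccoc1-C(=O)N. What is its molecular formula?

C7H9NO2

Heavy atoms from the SMILES: 7 C, 1 N, 2 O.
Implicit hydrogens by atom environment:
  2 × C (aromatic): 1 H each → 2
  2 × C (aromatic): no H
  1 × C: 3 H
  1 × C: 2 H
  1 × C: no H
  1 × N: 2 H
  1 × O (aromatic): no H
  1 × O: no H
  Total hydrogens = 9.
Molecular formula: C7H9NO2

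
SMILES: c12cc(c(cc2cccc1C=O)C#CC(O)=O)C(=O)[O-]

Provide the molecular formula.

C15H7O5-

Heavy atoms from the SMILES: 15 C, 5 O.
Implicit hydrogens by atom environment:
  5 × C (aromatic): 1 H each → 5
  5 × C (aromatic): no H
  4 × C: no H
  3 × O: no H
  1 × C: 1 H
  1 × O: 1 H
  1 × O (charge -1): no H
  Total hydrogens = 7.
Net charge -1.
Molecular formula: C15H7O5-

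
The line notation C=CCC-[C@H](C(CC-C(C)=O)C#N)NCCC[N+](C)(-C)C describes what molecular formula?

Heavy atoms from the SMILES: 17 C, 3 N, 1 O.
Implicit hydrogens by atom environment:
  8 × C: 2 H each → 16
  4 × C: 3 H each → 12
  3 × C: 1 H each → 3
  2 × C: no H
  1 × N: 1 H
  1 × N: no H
  1 × N (charge +1): no H
  1 × O: no H
  Total hydrogens = 32.
Net charge +1.
Molecular formula: C17H32N3O+

C17H32N3O+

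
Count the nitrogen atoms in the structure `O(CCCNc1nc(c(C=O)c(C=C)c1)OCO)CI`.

2

The symbol for nitrogen appears 2 times in the SMILES.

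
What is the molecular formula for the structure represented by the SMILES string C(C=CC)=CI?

Heavy atoms from the SMILES: 5 C, 1 I.
Implicit hydrogens by atom environment:
  4 × C: 1 H each → 4
  1 × C: 3 H
  1 × I: no H
  Total hydrogens = 7.
Molecular formula: C5H7I

C5H7I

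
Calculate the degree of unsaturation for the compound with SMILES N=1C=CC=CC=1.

4

Molecular formula from the SMILES: C5H5N.
DoU = (2C + 2 + N − H − X)/2 = (2·5 + 2 + 1 − 5 − 0)/2 = 8/2 = 4.
(Structurally: 1 ring(s) + 3 π bond(s) = 4.)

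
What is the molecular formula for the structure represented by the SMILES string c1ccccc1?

C6H6

Heavy atoms from the SMILES: 6 C.
Implicit hydrogens by atom environment:
  6 × C (aromatic): 1 H each → 6
  Total hydrogens = 6.
Molecular formula: C6H6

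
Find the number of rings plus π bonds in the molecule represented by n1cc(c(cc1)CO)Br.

Molecular formula from the SMILES: C6H6BrNO.
DoU = (2C + 2 + N − H − X)/2 = (2·6 + 2 + 1 − 6 − 1)/2 = 8/2 = 4.
(Structurally: 1 ring(s) + 3 π bond(s) = 4.)

4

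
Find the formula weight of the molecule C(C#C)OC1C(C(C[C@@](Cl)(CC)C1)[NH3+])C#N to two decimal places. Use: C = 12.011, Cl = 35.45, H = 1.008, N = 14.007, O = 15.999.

241.74

Molecular formula: C12H18ClN2O+.
M = 12×12.011 + 1×35.45 + 18×1.008 + 2×14.007 + 1×15.999 = 241.74 g/mol.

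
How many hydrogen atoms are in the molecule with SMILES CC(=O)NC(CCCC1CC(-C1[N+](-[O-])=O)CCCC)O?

26

Hydrogens are implicit in SMILES; fill each atom to its normal valence:
  7 × C: 2 H each → 14
  4 × C: 1 H each → 4
  2 × C: 3 H each → 6
  2 × O: no H
  1 × C: no H
  1 × N: 1 H
  1 × N (charge +1): no H
  1 × O: 1 H
  1 × O (charge -1): no H
  Total hydrogens = 26.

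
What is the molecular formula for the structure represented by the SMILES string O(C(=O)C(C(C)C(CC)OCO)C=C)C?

Heavy atoms from the SMILES: 11 C, 4 O.
Implicit hydrogens by atom environment:
  4 × C: 1 H each → 4
  3 × C: 3 H each → 9
  3 × C: 2 H each → 6
  3 × O: no H
  1 × C: no H
  1 × O: 1 H
  Total hydrogens = 20.
Molecular formula: C11H20O4

C11H20O4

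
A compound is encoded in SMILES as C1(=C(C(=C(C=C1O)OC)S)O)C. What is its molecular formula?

C8H10O3S

Heavy atoms from the SMILES: 8 C, 3 O, 1 S.
Implicit hydrogens by atom environment:
  5 × C (aromatic): no H
  2 × C: 3 H each → 6
  2 × O: 1 H each → 2
  1 × C (aromatic): 1 H
  1 × O: no H
  1 × S: 1 H
  Total hydrogens = 10.
Molecular formula: C8H10O3S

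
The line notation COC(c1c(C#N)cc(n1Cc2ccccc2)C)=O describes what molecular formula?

C15H14N2O2

Heavy atoms from the SMILES: 15 C, 2 N, 2 O.
Implicit hydrogens by atom environment:
  6 × C (aromatic): 1 H each → 6
  4 × C (aromatic): no H
  2 × C: 3 H each → 6
  2 × C: no H
  2 × O: no H
  1 × C: 2 H
  1 × N (aromatic): no H
  1 × N: no H
  Total hydrogens = 14.
Molecular formula: C15H14N2O2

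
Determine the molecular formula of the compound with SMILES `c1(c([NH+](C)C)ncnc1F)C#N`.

Heavy atoms from the SMILES: 7 C, 1 F, 4 N.
Implicit hydrogens by atom environment:
  3 × C (aromatic): no H
  2 × C: 3 H each → 6
  2 × N (aromatic): no H
  1 × C (aromatic): 1 H
  1 × C: no H
  1 × F: no H
  1 × N (charge +1): 1 H
  1 × N: no H
  Total hydrogens = 8.
Net charge +1.
Molecular formula: C7H8FN4+

C7H8FN4+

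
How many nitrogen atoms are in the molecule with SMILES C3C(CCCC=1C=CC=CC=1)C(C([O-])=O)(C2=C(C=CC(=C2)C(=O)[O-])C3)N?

The symbol for nitrogen appears 1 time in the SMILES.

1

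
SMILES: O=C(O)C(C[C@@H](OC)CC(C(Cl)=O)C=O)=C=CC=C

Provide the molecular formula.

Heavy atoms from the SMILES: 13 C, 1 Cl, 5 O.
Implicit hydrogens by atom environment:
  5 × C: 1 H each → 5
  4 × C: no H
  4 × O: no H
  3 × C: 2 H each → 6
  1 × C: 3 H
  1 × Cl: no H
  1 × O: 1 H
  Total hydrogens = 15.
Molecular formula: C13H15ClO5

C13H15ClO5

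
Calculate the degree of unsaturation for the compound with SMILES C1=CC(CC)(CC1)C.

Molecular formula from the SMILES: C8H14.
DoU = (2C + 2 + N − H − X)/2 = (2·8 + 2 + 0 − 14 − 0)/2 = 4/2 = 2.
(Structurally: 1 ring(s) + 1 π bond(s) = 2.)

2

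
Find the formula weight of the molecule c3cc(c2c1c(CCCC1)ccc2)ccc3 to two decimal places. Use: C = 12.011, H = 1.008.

208.30

Molecular formula: C16H16.
M = 16×12.011 + 16×1.008 = 208.30 g/mol.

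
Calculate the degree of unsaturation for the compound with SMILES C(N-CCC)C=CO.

Molecular formula from the SMILES: C6H13NO.
DoU = (2C + 2 + N − H − X)/2 = (2·6 + 2 + 1 − 13 − 0)/2 = 2/2 = 1.
(Structurally: 0 ring(s) + 1 π bond(s) = 1.)

1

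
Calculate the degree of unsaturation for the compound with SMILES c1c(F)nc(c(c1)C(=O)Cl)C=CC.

6

Molecular formula from the SMILES: C9H7ClFNO.
DoU = (2C + 2 + N − H − X)/2 = (2·9 + 2 + 1 − 7 − 2)/2 = 12/2 = 6.
(Structurally: 1 ring(s) + 5 π bond(s) = 6.)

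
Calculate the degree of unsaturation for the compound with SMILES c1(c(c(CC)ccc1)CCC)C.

4

Molecular formula from the SMILES: C12H18.
DoU = (2C + 2 + N − H − X)/2 = (2·12 + 2 + 0 − 18 − 0)/2 = 8/2 = 4.
(Structurally: 1 ring(s) + 3 π bond(s) = 4.)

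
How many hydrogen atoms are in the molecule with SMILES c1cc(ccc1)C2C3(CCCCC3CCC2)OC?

Hydrogens are implicit in SMILES; fill each atom to its normal valence:
  7 × C: 2 H each → 14
  5 × C (aromatic): 1 H each → 5
  2 × C: 1 H each → 2
  1 × C: 3 H
  1 × C: no H
  1 × C (aromatic): no H
  1 × O: no H
  Total hydrogens = 24.

24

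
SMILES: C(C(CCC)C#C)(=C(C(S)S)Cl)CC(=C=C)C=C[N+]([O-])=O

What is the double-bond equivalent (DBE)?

Molecular formula from the SMILES: C15H18ClNO2S2.
DoU = (2C + 2 + N − H − X)/2 = (2·15 + 2 + 1 − 18 − 1)/2 = 14/2 = 7.
(Structurally: 0 ring(s) + 7 π bond(s) = 7.)

7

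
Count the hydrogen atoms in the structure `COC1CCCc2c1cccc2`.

14

Hydrogens are implicit in SMILES; fill each atom to its normal valence:
  4 × C (aromatic): 1 H each → 4
  3 × C: 2 H each → 6
  2 × C (aromatic): no H
  1 × C: 3 H
  1 × C: 1 H
  1 × O: no H
  Total hydrogens = 14.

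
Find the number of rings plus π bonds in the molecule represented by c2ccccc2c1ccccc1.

Molecular formula from the SMILES: C12H10.
DoU = (2C + 2 + N − H − X)/2 = (2·12 + 2 + 0 − 10 − 0)/2 = 16/2 = 8.
(Structurally: 2 ring(s) + 6 π bond(s) = 8.)

8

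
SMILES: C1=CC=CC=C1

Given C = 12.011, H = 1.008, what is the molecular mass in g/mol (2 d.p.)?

Molecular formula: C6H6.
M = 6×12.011 + 6×1.008 = 78.11 g/mol.

78.11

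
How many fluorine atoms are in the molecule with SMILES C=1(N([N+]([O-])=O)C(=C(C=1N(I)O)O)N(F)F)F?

3

The symbol for fluorine appears 3 times in the SMILES.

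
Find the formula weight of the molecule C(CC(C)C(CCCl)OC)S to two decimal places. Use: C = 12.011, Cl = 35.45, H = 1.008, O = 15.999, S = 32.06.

196.73

Molecular formula: C8H17ClOS.
M = 8×12.011 + 1×35.45 + 17×1.008 + 1×15.999 + 1×32.06 = 196.73 g/mol.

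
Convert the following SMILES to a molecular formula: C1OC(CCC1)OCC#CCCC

Heavy atoms from the SMILES: 11 C, 2 O.
Implicit hydrogens by atom environment:
  7 × C: 2 H each → 14
  2 × C: no H
  2 × O: no H
  1 × C: 3 H
  1 × C: 1 H
  Total hydrogens = 18.
Molecular formula: C11H18O2

C11H18O2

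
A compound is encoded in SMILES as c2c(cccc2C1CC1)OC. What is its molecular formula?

C10H12O

Heavy atoms from the SMILES: 10 C, 1 O.
Implicit hydrogens by atom environment:
  4 × C (aromatic): 1 H each → 4
  2 × C: 2 H each → 4
  2 × C (aromatic): no H
  1 × C: 3 H
  1 × C: 1 H
  1 × O: no H
  Total hydrogens = 12.
Molecular formula: C10H12O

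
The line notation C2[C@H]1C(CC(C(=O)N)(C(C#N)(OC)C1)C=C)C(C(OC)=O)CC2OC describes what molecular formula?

C18H26N2O5

Heavy atoms from the SMILES: 18 C, 2 N, 5 O.
Implicit hydrogens by atom environment:
  5 × C: 2 H each → 10
  5 × C: 1 H each → 5
  5 × C: no H
  5 × O: no H
  3 × C: 3 H each → 9
  1 × N: 2 H
  1 × N: no H
  Total hydrogens = 26.
Molecular formula: C18H26N2O5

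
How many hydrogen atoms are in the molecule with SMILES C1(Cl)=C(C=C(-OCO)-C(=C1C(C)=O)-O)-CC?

13

Hydrogens are implicit in SMILES; fill each atom to its normal valence:
  5 × C (aromatic): no H
  2 × C: 3 H each → 6
  2 × C: 2 H each → 4
  2 × O: 1 H each → 2
  2 × O: no H
  1 × C (aromatic): 1 H
  1 × C: no H
  1 × Cl: no H
  Total hydrogens = 13.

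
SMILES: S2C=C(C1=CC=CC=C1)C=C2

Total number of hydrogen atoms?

Hydrogens are implicit in SMILES; fill each atom to its normal valence:
  8 × C (aromatic): 1 H each → 8
  2 × C (aromatic): no H
  1 × S (aromatic): no H
  Total hydrogens = 8.

8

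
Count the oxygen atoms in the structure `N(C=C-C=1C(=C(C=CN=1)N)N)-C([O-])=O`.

2

The symbol for oxygen appears 2 times in the SMILES.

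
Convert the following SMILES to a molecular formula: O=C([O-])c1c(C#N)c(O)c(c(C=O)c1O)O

Heavy atoms from the SMILES: 9 C, 1 N, 6 O.
Implicit hydrogens by atom environment:
  6 × C (aromatic): no H
  3 × O: 1 H each → 3
  2 × C: no H
  2 × O: no H
  1 × C: 1 H
  1 × N: no H
  1 × O (charge -1): no H
  Total hydrogens = 4.
Net charge -1.
Molecular formula: C9H4NO6-

C9H4NO6-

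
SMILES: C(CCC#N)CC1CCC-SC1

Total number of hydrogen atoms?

17

Hydrogens are implicit in SMILES; fill each atom to its normal valence:
  8 × C: 2 H each → 16
  1 × C: 1 H
  1 × C: no H
  1 × N: no H
  1 × S: no H
  Total hydrogens = 17.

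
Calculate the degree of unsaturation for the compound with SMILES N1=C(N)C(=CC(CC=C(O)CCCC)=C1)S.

5

Molecular formula from the SMILES: C12H18N2OS.
DoU = (2C + 2 + N − H − X)/2 = (2·12 + 2 + 2 − 18 − 0)/2 = 10/2 = 5.
(Structurally: 1 ring(s) + 4 π bond(s) = 5.)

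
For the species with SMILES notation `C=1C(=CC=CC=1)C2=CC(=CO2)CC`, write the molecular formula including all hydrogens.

Heavy atoms from the SMILES: 12 C, 1 O.
Implicit hydrogens by atom environment:
  7 × C (aromatic): 1 H each → 7
  3 × C (aromatic): no H
  1 × C: 3 H
  1 × C: 2 H
  1 × O (aromatic): no H
  Total hydrogens = 12.
Molecular formula: C12H12O

C12H12O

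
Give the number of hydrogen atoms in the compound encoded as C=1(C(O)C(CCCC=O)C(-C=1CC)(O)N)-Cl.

18

Hydrogens are implicit in SMILES; fill each atom to its normal valence:
  4 × C: 2 H each → 8
  3 × C: 1 H each → 3
  3 × C: no H
  2 × O: 1 H each → 2
  1 × C: 3 H
  1 × Cl: no H
  1 × N: 2 H
  1 × O: no H
  Total hydrogens = 18.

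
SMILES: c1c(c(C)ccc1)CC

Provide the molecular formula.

Heavy atoms from the SMILES: 9 C.
Implicit hydrogens by atom environment:
  4 × C (aromatic): 1 H each → 4
  2 × C: 3 H each → 6
  2 × C (aromatic): no H
  1 × C: 2 H
  Total hydrogens = 12.
Molecular formula: C9H12

C9H12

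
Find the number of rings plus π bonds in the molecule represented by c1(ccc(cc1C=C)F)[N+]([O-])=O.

6

Molecular formula from the SMILES: C8H6FNO2.
DoU = (2C + 2 + N − H − X)/2 = (2·8 + 2 + 1 − 6 − 1)/2 = 12/2 = 6.
(Structurally: 1 ring(s) + 5 π bond(s) = 6.)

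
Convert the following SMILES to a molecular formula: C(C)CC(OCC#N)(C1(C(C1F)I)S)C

C10H15FINOS

Heavy atoms from the SMILES: 10 C, 1 F, 1 I, 1 N, 1 O, 1 S.
Implicit hydrogens by atom environment:
  3 × C: 2 H each → 6
  3 × C: no H
  2 × C: 3 H each → 6
  2 × C: 1 H each → 2
  1 × F: no H
  1 × I: no H
  1 × N: no H
  1 × O: no H
  1 × S: 1 H
  Total hydrogens = 15.
Molecular formula: C10H15FINOS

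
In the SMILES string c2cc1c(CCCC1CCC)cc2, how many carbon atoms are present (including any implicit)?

The symbol for carbon appears 13 times in the SMILES. Lowercase c denotes aromatic carbon and counts toward C.

13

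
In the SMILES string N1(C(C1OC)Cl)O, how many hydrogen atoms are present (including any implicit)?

Hydrogens are implicit in SMILES; fill each atom to its normal valence:
  2 × C: 1 H each → 2
  1 × C: 3 H
  1 × Cl: no H
  1 × N: no H
  1 × O: 1 H
  1 × O: no H
  Total hydrogens = 6.

6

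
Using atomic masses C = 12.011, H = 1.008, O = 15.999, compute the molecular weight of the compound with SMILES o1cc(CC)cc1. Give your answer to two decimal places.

Molecular formula: C6H8O.
M = 6×12.011 + 8×1.008 + 1×15.999 = 96.13 g/mol.

96.13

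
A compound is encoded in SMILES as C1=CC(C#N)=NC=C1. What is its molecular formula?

C6H4N2

Heavy atoms from the SMILES: 6 C, 2 N.
Implicit hydrogens by atom environment:
  4 × C (aromatic): 1 H each → 4
  1 × C (aromatic): no H
  1 × C: no H
  1 × N (aromatic): no H
  1 × N: no H
  Total hydrogens = 4.
Molecular formula: C6H4N2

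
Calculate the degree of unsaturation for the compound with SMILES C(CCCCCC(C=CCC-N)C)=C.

Molecular formula from the SMILES: C13H25N.
DoU = (2C + 2 + N − H − X)/2 = (2·13 + 2 + 1 − 25 − 0)/2 = 4/2 = 2.
(Structurally: 0 ring(s) + 2 π bond(s) = 2.)

2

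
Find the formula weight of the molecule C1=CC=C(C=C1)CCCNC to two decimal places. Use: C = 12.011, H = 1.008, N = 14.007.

149.24

Molecular formula: C10H15N.
M = 10×12.011 + 15×1.008 + 1×14.007 = 149.24 g/mol.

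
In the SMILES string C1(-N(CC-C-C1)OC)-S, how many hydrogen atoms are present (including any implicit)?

Hydrogens are implicit in SMILES; fill each atom to its normal valence:
  4 × C: 2 H each → 8
  1 × C: 3 H
  1 × C: 1 H
  1 × N: no H
  1 × O: no H
  1 × S: 1 H
  Total hydrogens = 13.

13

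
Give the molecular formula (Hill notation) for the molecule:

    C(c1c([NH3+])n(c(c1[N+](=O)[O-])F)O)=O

C5H5FN3O4+

Heavy atoms from the SMILES: 5 C, 1 F, 3 N, 4 O.
Implicit hydrogens by atom environment:
  4 × C (aromatic): no H
  2 × O: no H
  1 × C: 1 H
  1 × F: no H
  1 × N (charge +1): 3 H
  1 × N (aromatic): no H
  1 × N (charge +1): no H
  1 × O: 1 H
  1 × O (charge -1): no H
  Total hydrogens = 5.
Net charge +1.
Molecular formula: C5H5FN3O4+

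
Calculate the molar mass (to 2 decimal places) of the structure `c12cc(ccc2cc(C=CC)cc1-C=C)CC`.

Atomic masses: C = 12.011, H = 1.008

Molecular formula: C17H18.
M = 17×12.011 + 18×1.008 = 222.33 g/mol.

222.33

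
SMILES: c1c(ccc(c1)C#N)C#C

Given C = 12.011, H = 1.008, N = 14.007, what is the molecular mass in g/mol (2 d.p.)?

Molecular formula: C9H5N.
M = 9×12.011 + 5×1.008 + 1×14.007 = 127.15 g/mol.

127.15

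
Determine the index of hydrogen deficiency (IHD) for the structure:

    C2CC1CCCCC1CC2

Molecular formula from the SMILES: C10H18.
DoU = (2C + 2 + N − H − X)/2 = (2·10 + 2 + 0 − 18 − 0)/2 = 4/2 = 2.
(Structurally: 2 ring(s) + 0 π bond(s) = 2.)

2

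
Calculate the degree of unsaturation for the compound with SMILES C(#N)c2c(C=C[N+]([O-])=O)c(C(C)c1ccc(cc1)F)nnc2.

12

Molecular formula from the SMILES: C15H11FN4O2.
DoU = (2C + 2 + N − H − X)/2 = (2·15 + 2 + 4 − 11 − 1)/2 = 24/2 = 12.
(Structurally: 2 ring(s) + 10 π bond(s) = 12.)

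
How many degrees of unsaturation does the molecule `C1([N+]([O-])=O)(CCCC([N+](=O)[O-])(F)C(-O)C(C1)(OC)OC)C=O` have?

Molecular formula from the SMILES: C11H17FN2O8.
DoU = (2C + 2 + N − H − X)/2 = (2·11 + 2 + 2 − 17 − 1)/2 = 8/2 = 4.
(Structurally: 1 ring(s) + 3 π bond(s) = 4.)

4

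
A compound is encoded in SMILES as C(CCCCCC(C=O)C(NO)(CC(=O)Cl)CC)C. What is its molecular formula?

Heavy atoms from the SMILES: 14 C, 1 Cl, 1 N, 3 O.
Implicit hydrogens by atom environment:
  8 × C: 2 H each → 16
  2 × C: 3 H each → 6
  2 × C: 1 H each → 2
  2 × C: no H
  2 × O: no H
  1 × Cl: no H
  1 × N: 1 H
  1 × O: 1 H
  Total hydrogens = 26.
Molecular formula: C14H26ClNO3

C14H26ClNO3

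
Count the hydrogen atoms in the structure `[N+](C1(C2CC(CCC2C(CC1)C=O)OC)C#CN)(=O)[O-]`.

Hydrogens are implicit in SMILES; fill each atom to its normal valence:
  5 × C: 2 H each → 10
  5 × C: 1 H each → 5
  3 × C: no H
  3 × O: no H
  1 × C: 3 H
  1 × N: 2 H
  1 × N (charge +1): no H
  1 × O (charge -1): no H
  Total hydrogens = 20.

20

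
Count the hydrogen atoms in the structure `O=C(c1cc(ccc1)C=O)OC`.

Hydrogens are implicit in SMILES; fill each atom to its normal valence:
  4 × C (aromatic): 1 H each → 4
  3 × O: no H
  2 × C (aromatic): no H
  1 × C: 3 H
  1 × C: 1 H
  1 × C: no H
  Total hydrogens = 8.

8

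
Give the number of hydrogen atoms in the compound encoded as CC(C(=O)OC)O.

Hydrogens are implicit in SMILES; fill each atom to its normal valence:
  2 × C: 3 H each → 6
  2 × O: no H
  1 × C: 1 H
  1 × C: no H
  1 × O: 1 H
  Total hydrogens = 8.

8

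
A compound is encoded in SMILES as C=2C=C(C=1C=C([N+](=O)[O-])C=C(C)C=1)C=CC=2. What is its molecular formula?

Heavy atoms from the SMILES: 13 C, 1 N, 2 O.
Implicit hydrogens by atom environment:
  8 × C (aromatic): 1 H each → 8
  4 × C (aromatic): no H
  1 × C: 3 H
  1 × N (charge +1): no H
  1 × O: no H
  1 × O (charge -1): no H
  Total hydrogens = 11.
Molecular formula: C13H11NO2

C13H11NO2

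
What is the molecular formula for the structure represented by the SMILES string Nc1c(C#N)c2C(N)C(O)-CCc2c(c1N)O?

C11H14N4O2

Heavy atoms from the SMILES: 11 C, 4 N, 2 O.
Implicit hydrogens by atom environment:
  6 × C (aromatic): no H
  3 × N: 2 H each → 6
  2 × C: 2 H each → 4
  2 × C: 1 H each → 2
  2 × O: 1 H each → 2
  1 × C: no H
  1 × N: no H
  Total hydrogens = 14.
Molecular formula: C11H14N4O2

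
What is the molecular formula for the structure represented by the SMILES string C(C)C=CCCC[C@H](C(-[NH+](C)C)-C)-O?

Heavy atoms from the SMILES: 12 C, 1 N, 1 O.
Implicit hydrogens by atom environment:
  4 × C: 3 H each → 12
  4 × C: 2 H each → 8
  4 × C: 1 H each → 4
  1 × N (charge +1): 1 H
  1 × O: 1 H
  Total hydrogens = 26.
Net charge +1.
Molecular formula: C12H26NO+

C12H26NO+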